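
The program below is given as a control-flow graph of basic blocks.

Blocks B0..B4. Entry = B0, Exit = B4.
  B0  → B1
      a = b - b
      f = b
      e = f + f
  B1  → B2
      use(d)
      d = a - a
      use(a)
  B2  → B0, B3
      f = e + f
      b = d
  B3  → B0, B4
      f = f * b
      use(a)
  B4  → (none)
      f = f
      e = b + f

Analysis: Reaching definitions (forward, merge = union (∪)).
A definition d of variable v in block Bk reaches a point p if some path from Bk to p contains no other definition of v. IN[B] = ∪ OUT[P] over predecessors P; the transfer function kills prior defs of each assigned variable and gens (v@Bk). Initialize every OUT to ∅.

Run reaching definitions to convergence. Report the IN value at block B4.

Fixpoint table:
  B0:   IN={a@B0, b@B2, d@B1, e@B0, f@B2, f@B3}   OUT={a@B0, b@B2, d@B1, e@B0, f@B0}
  B1:   IN={a@B0, b@B2, d@B1, e@B0, f@B0}   OUT={a@B0, b@B2, d@B1, e@B0, f@B0}
  B2:   IN={a@B0, b@B2, d@B1, e@B0, f@B0}   OUT={a@B0, b@B2, d@B1, e@B0, f@B2}
  B3:   IN={a@B0, b@B2, d@B1, e@B0, f@B2}   OUT={a@B0, b@B2, d@B1, e@B0, f@B3}
  B4:   IN={a@B0, b@B2, d@B1, e@B0, f@B3}   OUT={a@B0, b@B2, d@B1, e@B4, f@B4}

Merge at B4: IN[B4] = OUT[B3] = {a@B0, b@B2, d@B1, e@B0, f@B3}

Answer: {a@B0, b@B2, d@B1, e@B0, f@B3}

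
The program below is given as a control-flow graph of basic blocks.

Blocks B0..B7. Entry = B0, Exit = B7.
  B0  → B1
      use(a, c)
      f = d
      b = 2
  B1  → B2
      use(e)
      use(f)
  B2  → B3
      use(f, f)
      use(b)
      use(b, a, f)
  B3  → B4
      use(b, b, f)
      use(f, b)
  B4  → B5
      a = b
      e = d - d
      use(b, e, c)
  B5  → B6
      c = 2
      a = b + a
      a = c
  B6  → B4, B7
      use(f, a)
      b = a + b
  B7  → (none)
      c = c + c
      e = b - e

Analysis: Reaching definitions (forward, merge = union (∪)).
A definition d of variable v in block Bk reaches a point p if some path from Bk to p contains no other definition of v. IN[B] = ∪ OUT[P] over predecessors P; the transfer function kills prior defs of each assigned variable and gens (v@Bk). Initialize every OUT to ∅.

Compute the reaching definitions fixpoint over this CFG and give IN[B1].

Answer: {b@B0, f@B0}

Working:
Converged values:
  B0: | IN={} | OUT={b@B0, f@B0}
  B1: | IN={b@B0, f@B0} | OUT={b@B0, f@B0}
  B2: | IN={b@B0, f@B0} | OUT={b@B0, f@B0}
  B3: | IN={b@B0, f@B0} | OUT={b@B0, f@B0}
  B4: | IN={a@B5, b@B0, b@B6, c@B5, e@B4, f@B0} | OUT={a@B4, b@B0, b@B6, c@B5, e@B4, f@B0}
  B5: | IN={a@B4, b@B0, b@B6, c@B5, e@B4, f@B0} | OUT={a@B5, b@B0, b@B6, c@B5, e@B4, f@B0}
  B6: | IN={a@B5, b@B0, b@B6, c@B5, e@B4, f@B0} | OUT={a@B5, b@B6, c@B5, e@B4, f@B0}
  B7: | IN={a@B5, b@B6, c@B5, e@B4, f@B0} | OUT={a@B5, b@B6, c@B7, e@B7, f@B0}

Merge at B1: IN[B1] = OUT[B0] = {b@B0, f@B0}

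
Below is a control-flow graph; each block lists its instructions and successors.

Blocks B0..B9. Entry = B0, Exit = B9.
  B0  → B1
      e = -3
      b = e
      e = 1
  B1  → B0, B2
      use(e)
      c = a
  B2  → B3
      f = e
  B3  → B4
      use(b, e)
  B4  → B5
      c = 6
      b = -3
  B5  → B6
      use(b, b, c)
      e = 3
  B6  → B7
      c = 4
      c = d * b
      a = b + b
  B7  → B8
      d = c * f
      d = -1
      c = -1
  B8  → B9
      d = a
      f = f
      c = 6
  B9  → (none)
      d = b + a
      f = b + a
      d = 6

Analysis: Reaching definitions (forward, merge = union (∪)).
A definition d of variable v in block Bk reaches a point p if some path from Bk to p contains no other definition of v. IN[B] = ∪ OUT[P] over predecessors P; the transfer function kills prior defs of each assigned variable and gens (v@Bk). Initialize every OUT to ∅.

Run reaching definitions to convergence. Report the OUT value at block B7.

Answer: {a@B6, b@B4, c@B7, d@B7, e@B5, f@B2}

Derivation:
Per-block solution:
  B0: | IN={b@B0, c@B1, e@B0} | OUT={b@B0, c@B1, e@B0}
  B1: | IN={b@B0, c@B1, e@B0} | OUT={b@B0, c@B1, e@B0}
  B2: | IN={b@B0, c@B1, e@B0} | OUT={b@B0, c@B1, e@B0, f@B2}
  B3: | IN={b@B0, c@B1, e@B0, f@B2} | OUT={b@B0, c@B1, e@B0, f@B2}
  B4: | IN={b@B0, c@B1, e@B0, f@B2} | OUT={b@B4, c@B4, e@B0, f@B2}
  B5: | IN={b@B4, c@B4, e@B0, f@B2} | OUT={b@B4, c@B4, e@B5, f@B2}
  B6: | IN={b@B4, c@B4, e@B5, f@B2} | OUT={a@B6, b@B4, c@B6, e@B5, f@B2}
  B7: | IN={a@B6, b@B4, c@B6, e@B5, f@B2} | OUT={a@B6, b@B4, c@B7, d@B7, e@B5, f@B2}
  B8: | IN={a@B6, b@B4, c@B7, d@B7, e@B5, f@B2} | OUT={a@B6, b@B4, c@B8, d@B8, e@B5, f@B8}
  B9: | IN={a@B6, b@B4, c@B8, d@B8, e@B5, f@B8} | OUT={a@B6, b@B4, c@B8, d@B9, e@B5, f@B9}

Merge at B7: IN[B7] = OUT[B6] = {a@B6, b@B4, c@B6, e@B5, f@B2}
Applying B7's transfer function to that IN value gives OUT[B7] (row B7 above).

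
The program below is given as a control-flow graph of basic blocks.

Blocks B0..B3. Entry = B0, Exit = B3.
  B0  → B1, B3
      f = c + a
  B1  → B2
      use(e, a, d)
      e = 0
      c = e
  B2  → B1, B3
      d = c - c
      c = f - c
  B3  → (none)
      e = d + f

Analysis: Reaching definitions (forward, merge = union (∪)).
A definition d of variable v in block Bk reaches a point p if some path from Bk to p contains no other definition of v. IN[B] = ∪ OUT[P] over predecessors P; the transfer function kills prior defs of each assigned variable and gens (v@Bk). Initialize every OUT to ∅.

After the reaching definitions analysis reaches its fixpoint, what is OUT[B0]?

Answer: {f@B0}

Working:
Per-block solution:
  B0:   IN={}   OUT={f@B0}
  B1:   IN={c@B2, d@B2, e@B1, f@B0}   OUT={c@B1, d@B2, e@B1, f@B0}
  B2:   IN={c@B1, d@B2, e@B1, f@B0}   OUT={c@B2, d@B2, e@B1, f@B0}
  B3:   IN={c@B2, d@B2, e@B1, f@B0}   OUT={c@B2, d@B2, e@B3, f@B0}

B0 is the boundary node: IN[B0] = {}
Applying B0's transfer function to that IN value gives OUT[B0] (row B0 above).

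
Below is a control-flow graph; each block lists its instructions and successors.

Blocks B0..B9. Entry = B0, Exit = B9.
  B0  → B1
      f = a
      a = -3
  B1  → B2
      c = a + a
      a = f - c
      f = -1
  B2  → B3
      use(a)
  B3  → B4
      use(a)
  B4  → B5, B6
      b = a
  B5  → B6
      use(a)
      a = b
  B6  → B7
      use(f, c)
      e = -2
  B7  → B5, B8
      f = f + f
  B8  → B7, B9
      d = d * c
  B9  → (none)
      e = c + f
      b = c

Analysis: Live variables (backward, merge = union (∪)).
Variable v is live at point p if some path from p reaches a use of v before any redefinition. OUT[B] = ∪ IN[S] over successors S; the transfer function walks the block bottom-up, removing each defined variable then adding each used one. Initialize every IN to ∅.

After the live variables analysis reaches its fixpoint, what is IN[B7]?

Answer: {a, b, c, d, f}

Derivation:
Fixpoint table:
  B0:   IN={a, d}   OUT={a, d, f}
  B1:   IN={a, d, f}   OUT={a, c, d, f}
  B2:   IN={a, c, d, f}   OUT={a, c, d, f}
  B3:   IN={a, c, d, f}   OUT={a, c, d, f}
  B4:   IN={a, c, d, f}   OUT={a, b, c, d, f}
  B5:   IN={a, b, c, d, f}   OUT={a, b, c, d, f}
  B6:   IN={a, b, c, d, f}   OUT={a, b, c, d, f}
  B7:   IN={a, b, c, d, f}   OUT={a, b, c, d, f}
  B8:   IN={a, b, c, d, f}   OUT={a, b, c, d, f}
  B9:   IN={c, f}   OUT={}

Merge at B7: OUT[B7] = IN[B5] ⊔ IN[B8] = {a, b, c, d, f}
Applying B7's transfer function to that OUT value gives IN[B7] (row B7 above).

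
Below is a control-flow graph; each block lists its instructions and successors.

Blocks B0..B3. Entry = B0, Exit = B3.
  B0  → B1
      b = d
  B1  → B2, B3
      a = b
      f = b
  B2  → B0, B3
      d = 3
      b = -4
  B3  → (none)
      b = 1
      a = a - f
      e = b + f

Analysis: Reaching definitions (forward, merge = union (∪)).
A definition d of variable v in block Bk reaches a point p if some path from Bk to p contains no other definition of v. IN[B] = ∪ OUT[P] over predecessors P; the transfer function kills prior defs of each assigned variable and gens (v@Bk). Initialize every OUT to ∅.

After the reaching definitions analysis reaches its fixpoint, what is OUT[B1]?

Answer: {a@B1, b@B0, d@B2, f@B1}

Derivation:
Per-block solution:
  B0: | IN={a@B1, b@B2, d@B2, f@B1} | OUT={a@B1, b@B0, d@B2, f@B1}
  B1: | IN={a@B1, b@B0, d@B2, f@B1} | OUT={a@B1, b@B0, d@B2, f@B1}
  B2: | IN={a@B1, b@B0, d@B2, f@B1} | OUT={a@B1, b@B2, d@B2, f@B1}
  B3: | IN={a@B1, b@B0, b@B2, d@B2, f@B1} | OUT={a@B3, b@B3, d@B2, e@B3, f@B1}

Merge at B1: IN[B1] = OUT[B0] = {a@B1, b@B0, d@B2, f@B1}
Applying B1's transfer function to that IN value gives OUT[B1] (row B1 above).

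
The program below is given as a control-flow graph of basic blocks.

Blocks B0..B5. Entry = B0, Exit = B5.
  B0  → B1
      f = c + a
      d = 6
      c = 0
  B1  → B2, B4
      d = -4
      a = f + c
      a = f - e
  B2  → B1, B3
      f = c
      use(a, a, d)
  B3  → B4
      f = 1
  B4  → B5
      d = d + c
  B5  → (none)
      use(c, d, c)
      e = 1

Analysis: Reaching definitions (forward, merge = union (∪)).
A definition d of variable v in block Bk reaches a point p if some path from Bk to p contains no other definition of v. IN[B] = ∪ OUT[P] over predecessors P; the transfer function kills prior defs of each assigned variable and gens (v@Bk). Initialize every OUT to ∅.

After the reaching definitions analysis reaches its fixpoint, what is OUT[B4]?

Answer: {a@B1, c@B0, d@B4, f@B0, f@B2, f@B3}

Working:
Per-block solution:
  B0:  IN={}  OUT={c@B0, d@B0, f@B0}
  B1:  IN={a@B1, c@B0, d@B0, d@B1, f@B0, f@B2}  OUT={a@B1, c@B0, d@B1, f@B0, f@B2}
  B2:  IN={a@B1, c@B0, d@B1, f@B0, f@B2}  OUT={a@B1, c@B0, d@B1, f@B2}
  B3:  IN={a@B1, c@B0, d@B1, f@B2}  OUT={a@B1, c@B0, d@B1, f@B3}
  B4:  IN={a@B1, c@B0, d@B1, f@B0, f@B2, f@B3}  OUT={a@B1, c@B0, d@B4, f@B0, f@B2, f@B3}
  B5:  IN={a@B1, c@B0, d@B4, f@B0, f@B2, f@B3}  OUT={a@B1, c@B0, d@B4, e@B5, f@B0, f@B2, f@B3}

Merge at B4: IN[B4] = OUT[B1] ⊔ OUT[B3] = {a@B1, c@B0, d@B1, f@B0, f@B2, f@B3}
Applying B4's transfer function to that IN value gives OUT[B4] (row B4 above).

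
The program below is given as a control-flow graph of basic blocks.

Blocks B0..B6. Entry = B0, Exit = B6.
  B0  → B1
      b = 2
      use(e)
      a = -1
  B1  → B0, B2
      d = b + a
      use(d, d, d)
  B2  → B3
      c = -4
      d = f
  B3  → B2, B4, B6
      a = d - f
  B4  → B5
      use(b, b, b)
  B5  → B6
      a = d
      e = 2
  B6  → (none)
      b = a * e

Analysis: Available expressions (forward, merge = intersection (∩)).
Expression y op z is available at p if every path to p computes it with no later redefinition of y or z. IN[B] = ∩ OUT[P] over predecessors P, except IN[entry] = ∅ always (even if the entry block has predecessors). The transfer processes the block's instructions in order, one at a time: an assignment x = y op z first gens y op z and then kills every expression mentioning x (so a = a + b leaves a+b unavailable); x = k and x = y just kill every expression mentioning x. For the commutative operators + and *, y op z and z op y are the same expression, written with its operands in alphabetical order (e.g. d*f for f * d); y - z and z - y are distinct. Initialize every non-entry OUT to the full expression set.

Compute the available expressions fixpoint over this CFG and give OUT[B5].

Converged values:
  B0: | IN={} | OUT={}
  B1: | IN={} | OUT={a+b}
  B2: | IN={} | OUT={}
  B3: | IN={} | OUT={d-f}
  B4: | IN={d-f} | OUT={d-f}
  B5: | IN={d-f} | OUT={d-f}
  B6: | IN={d-f} | OUT={a*e, d-f}

Merge at B5: IN[B5] = OUT[B4] = {d-f}
Applying B5's transfer function to that IN value gives OUT[B5] (row B5 above).

Answer: {d-f}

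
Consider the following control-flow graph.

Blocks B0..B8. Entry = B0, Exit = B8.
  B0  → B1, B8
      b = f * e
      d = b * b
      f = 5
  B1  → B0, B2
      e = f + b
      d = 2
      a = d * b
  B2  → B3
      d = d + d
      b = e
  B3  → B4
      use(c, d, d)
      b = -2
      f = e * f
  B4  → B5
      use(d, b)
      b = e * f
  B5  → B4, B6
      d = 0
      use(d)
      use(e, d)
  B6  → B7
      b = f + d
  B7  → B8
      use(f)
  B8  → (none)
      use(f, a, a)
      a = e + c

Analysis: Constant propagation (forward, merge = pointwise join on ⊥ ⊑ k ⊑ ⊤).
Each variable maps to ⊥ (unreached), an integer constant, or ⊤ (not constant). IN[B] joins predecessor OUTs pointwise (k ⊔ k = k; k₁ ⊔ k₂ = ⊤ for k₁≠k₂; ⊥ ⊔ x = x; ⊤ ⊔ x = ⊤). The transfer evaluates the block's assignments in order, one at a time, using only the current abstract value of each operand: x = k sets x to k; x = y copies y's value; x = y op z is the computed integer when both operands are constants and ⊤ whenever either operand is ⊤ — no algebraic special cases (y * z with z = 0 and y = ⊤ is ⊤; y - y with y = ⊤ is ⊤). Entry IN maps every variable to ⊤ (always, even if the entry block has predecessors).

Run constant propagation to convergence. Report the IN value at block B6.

Answer: {a: ⊤, b: ⊤, c: ⊤, d: 0, e: ⊤, f: ⊤}

Trace:
Converged values:
  B0:   IN=(all ⊤)   OUT={f:5; rest ⊤}
  B1:   IN={f:5; rest ⊤}   OUT={d:2, f:5; rest ⊤}
  B2:   IN={d:2, f:5; rest ⊤}   OUT={d:4, f:5; rest ⊤}
  B3:   IN={d:4, f:5; rest ⊤}   OUT={b:-2, d:4; rest ⊤}
  B4:   IN=(all ⊤)   OUT=(all ⊤)
  B5:   IN=(all ⊤)   OUT={d:0; rest ⊤}
  B6:   IN={d:0; rest ⊤}   OUT={d:0; rest ⊤}
  B7:   IN={d:0; rest ⊤}   OUT={d:0; rest ⊤}
  B8:   IN=(all ⊤)   OUT=(all ⊤)

Merge at B6: IN[B6] = OUT[B5] = {a: ⊤, b: ⊤, c: ⊤, d: 0, e: ⊤, f: ⊤}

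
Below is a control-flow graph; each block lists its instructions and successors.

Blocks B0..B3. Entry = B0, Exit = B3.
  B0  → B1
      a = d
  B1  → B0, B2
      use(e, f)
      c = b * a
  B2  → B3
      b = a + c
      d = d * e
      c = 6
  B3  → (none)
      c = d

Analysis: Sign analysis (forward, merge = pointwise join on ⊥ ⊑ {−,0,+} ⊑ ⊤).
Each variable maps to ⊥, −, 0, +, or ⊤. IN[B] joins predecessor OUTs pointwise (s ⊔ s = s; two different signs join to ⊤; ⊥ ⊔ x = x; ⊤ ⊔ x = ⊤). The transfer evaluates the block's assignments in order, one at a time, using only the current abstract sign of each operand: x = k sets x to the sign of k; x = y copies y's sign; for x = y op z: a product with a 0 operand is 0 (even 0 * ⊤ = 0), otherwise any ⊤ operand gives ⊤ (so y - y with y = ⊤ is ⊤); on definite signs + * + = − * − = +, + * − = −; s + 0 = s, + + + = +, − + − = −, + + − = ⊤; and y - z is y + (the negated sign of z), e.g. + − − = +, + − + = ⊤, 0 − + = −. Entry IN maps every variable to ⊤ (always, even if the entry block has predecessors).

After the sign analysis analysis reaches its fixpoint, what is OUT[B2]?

Per-block solution:
  B0: | IN=(all ⊤) | OUT=(all ⊤)
  B1: | IN=(all ⊤) | OUT=(all ⊤)
  B2: | IN=(all ⊤) | OUT={c:+; rest ⊤}
  B3: | IN={c:+; rest ⊤} | OUT=(all ⊤)

Merge at B2: IN[B2] = OUT[B1] = {a: ⊤, b: ⊤, c: ⊤, d: ⊤, e: ⊤, f: ⊤}
Applying B2's transfer function to that IN value gives OUT[B2] (row B2 above).

Answer: {a: ⊤, b: ⊤, c: +, d: ⊤, e: ⊤, f: ⊤}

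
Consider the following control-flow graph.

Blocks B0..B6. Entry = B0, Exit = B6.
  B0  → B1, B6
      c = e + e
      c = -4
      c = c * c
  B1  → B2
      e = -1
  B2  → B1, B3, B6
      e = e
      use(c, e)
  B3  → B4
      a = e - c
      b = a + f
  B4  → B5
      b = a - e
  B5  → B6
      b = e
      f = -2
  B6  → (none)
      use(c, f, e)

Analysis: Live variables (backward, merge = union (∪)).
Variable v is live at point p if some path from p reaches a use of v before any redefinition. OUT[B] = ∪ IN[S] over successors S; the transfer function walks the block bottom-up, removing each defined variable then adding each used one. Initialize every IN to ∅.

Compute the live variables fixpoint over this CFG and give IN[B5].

Answer: {c, e}

Working:
Per-block solution:
  B0:  IN={e, f}  OUT={c, e, f}
  B1:  IN={c, f}  OUT={c, e, f}
  B2:  IN={c, e, f}  OUT={c, e, f}
  B3:  IN={c, e, f}  OUT={a, c, e}
  B4:  IN={a, c, e}  OUT={c, e}
  B5:  IN={c, e}  OUT={c, e, f}
  B6:  IN={c, e, f}  OUT={}

Merge at B5: OUT[B5] = IN[B6] = {c, e, f}
Applying B5's transfer function to that OUT value gives IN[B5] (row B5 above).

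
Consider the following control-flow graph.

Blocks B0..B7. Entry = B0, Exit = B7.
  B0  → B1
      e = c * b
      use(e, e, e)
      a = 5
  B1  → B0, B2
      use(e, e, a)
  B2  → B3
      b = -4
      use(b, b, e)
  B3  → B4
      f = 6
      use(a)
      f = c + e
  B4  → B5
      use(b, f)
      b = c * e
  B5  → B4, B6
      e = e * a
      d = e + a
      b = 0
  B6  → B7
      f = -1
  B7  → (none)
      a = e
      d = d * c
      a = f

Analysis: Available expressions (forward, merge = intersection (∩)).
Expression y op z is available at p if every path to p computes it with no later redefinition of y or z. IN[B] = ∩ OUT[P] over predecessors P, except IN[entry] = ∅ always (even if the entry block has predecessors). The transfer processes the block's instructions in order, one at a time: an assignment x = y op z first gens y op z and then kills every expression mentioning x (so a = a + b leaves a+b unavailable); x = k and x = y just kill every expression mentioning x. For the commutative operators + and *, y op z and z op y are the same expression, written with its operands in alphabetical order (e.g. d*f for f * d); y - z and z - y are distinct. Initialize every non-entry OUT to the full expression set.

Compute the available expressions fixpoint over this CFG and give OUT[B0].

Answer: {b*c}

Derivation:
Per-block solution:
  B0:  IN={}  OUT={b*c}
  B1:  IN={b*c}  OUT={b*c}
  B2:  IN={b*c}  OUT={}
  B3:  IN={}  OUT={c+e}
  B4:  IN={}  OUT={c*e}
  B5:  IN={c*e}  OUT={a+e}
  B6:  IN={a+e}  OUT={a+e}
  B7:  IN={a+e}  OUT={}

Merge at B0 (entry node, so the boundary value {} is joined with the incoming edge(s)): IN[B0] = {} ∩ OUT[B1] = {}
Applying B0's transfer function to that IN value gives OUT[B0] (row B0 above).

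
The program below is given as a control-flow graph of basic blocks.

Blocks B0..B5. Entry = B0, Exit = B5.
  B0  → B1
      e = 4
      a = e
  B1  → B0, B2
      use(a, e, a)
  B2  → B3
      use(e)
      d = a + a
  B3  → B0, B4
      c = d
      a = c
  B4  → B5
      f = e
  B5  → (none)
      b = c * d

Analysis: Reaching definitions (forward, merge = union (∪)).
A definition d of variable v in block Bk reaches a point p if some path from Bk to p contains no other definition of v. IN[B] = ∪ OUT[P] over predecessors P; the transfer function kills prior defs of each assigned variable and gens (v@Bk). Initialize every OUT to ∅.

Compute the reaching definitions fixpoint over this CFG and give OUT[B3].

Answer: {a@B3, c@B3, d@B2, e@B0}

Derivation:
Fixpoint table:
  B0:   IN={a@B0, a@B3, c@B3, d@B2, e@B0}   OUT={a@B0, c@B3, d@B2, e@B0}
  B1:   IN={a@B0, c@B3, d@B2, e@B0}   OUT={a@B0, c@B3, d@B2, e@B0}
  B2:   IN={a@B0, c@B3, d@B2, e@B0}   OUT={a@B0, c@B3, d@B2, e@B0}
  B3:   IN={a@B0, c@B3, d@B2, e@B0}   OUT={a@B3, c@B3, d@B2, e@B0}
  B4:   IN={a@B3, c@B3, d@B2, e@B0}   OUT={a@B3, c@B3, d@B2, e@B0, f@B4}
  B5:   IN={a@B3, c@B3, d@B2, e@B0, f@B4}   OUT={a@B3, b@B5, c@B3, d@B2, e@B0, f@B4}

Merge at B3: IN[B3] = OUT[B2] = {a@B0, c@B3, d@B2, e@B0}
Applying B3's transfer function to that IN value gives OUT[B3] (row B3 above).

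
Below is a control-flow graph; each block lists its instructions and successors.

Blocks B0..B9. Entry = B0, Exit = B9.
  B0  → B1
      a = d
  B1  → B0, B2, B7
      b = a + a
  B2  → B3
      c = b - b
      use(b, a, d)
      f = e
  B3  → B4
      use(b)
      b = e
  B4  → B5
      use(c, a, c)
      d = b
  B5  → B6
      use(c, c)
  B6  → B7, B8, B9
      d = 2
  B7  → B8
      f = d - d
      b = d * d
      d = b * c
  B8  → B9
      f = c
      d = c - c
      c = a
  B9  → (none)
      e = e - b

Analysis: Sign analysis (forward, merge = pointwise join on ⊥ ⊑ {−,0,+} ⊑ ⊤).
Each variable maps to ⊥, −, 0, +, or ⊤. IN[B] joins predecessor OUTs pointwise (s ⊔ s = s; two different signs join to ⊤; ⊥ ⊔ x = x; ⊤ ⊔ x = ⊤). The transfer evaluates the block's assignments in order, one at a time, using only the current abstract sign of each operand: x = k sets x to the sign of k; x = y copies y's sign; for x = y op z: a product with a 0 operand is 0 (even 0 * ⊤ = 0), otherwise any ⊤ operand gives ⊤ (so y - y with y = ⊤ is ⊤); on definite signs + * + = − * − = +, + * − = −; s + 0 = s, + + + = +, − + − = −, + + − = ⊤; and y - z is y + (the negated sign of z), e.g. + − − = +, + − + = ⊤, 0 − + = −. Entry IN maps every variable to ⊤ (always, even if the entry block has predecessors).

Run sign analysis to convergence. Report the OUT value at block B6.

Per-block solution:
  B0: | IN=(all ⊤) | OUT=(all ⊤)
  B1: | IN=(all ⊤) | OUT=(all ⊤)
  B2: | IN=(all ⊤) | OUT=(all ⊤)
  B3: | IN=(all ⊤) | OUT=(all ⊤)
  B4: | IN=(all ⊤) | OUT=(all ⊤)
  B5: | IN=(all ⊤) | OUT=(all ⊤)
  B6: | IN=(all ⊤) | OUT={d:+; rest ⊤}
  B7: | IN=(all ⊤) | OUT=(all ⊤)
  B8: | IN=(all ⊤) | OUT=(all ⊤)
  B9: | IN=(all ⊤) | OUT=(all ⊤)

Merge at B6: IN[B6] = OUT[B5] = {a: ⊤, b: ⊤, c: ⊤, d: ⊤, e: ⊤, f: ⊤}
Applying B6's transfer function to that IN value gives OUT[B6] (row B6 above).

Answer: {a: ⊤, b: ⊤, c: ⊤, d: +, e: ⊤, f: ⊤}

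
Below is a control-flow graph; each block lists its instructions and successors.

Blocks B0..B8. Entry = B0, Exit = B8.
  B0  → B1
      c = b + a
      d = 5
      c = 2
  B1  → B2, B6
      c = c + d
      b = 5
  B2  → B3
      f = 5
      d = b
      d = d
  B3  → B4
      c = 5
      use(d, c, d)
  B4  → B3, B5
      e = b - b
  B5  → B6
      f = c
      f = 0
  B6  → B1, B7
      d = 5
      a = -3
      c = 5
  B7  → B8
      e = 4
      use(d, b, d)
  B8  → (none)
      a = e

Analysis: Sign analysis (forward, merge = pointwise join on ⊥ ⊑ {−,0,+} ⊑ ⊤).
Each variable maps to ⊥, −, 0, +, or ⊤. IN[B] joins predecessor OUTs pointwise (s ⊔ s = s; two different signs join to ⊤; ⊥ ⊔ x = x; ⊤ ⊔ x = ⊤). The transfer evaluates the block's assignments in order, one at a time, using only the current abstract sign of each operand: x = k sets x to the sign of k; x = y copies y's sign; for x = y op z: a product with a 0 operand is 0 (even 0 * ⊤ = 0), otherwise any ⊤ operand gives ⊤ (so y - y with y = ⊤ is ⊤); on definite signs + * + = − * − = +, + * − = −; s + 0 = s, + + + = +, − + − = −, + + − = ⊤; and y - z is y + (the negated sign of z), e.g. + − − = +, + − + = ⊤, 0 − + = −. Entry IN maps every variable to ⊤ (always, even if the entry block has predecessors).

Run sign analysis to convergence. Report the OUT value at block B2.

Answer: {a: ⊤, b: +, c: +, d: +, e: ⊤, f: +}

Derivation:
Fixpoint table:
  B0: | IN=(all ⊤) | OUT={c:+, d:+; rest ⊤}
  B1: | IN={c:+, d:+; rest ⊤} | OUT={b:+, c:+, d:+; rest ⊤}
  B2: | IN={b:+, c:+, d:+; rest ⊤} | OUT={b:+, c:+, d:+, f:+; rest ⊤}
  B3: | IN={b:+, c:+, d:+, f:+; rest ⊤} | OUT={b:+, c:+, d:+, f:+; rest ⊤}
  B4: | IN={b:+, c:+, d:+, f:+; rest ⊤} | OUT={b:+, c:+, d:+, f:+; rest ⊤}
  B5: | IN={b:+, c:+, d:+, f:+; rest ⊤} | OUT={b:+, c:+, d:+, f:0; rest ⊤}
  B6: | IN={b:+, c:+, d:+; rest ⊤} | OUT={a:-, b:+, c:+, d:+; rest ⊤}
  B7: | IN={a:-, b:+, c:+, d:+; rest ⊤} | OUT={a:-, b:+, c:+, d:+, e:+; rest ⊤}
  B8: | IN={a:-, b:+, c:+, d:+, e:+; rest ⊤} | OUT={a:+, b:+, c:+, d:+, e:+; rest ⊤}

Merge at B2: IN[B2] = OUT[B1] = {a: ⊤, b: +, c: +, d: +, e: ⊤, f: ⊤}
Applying B2's transfer function to that IN value gives OUT[B2] (row B2 above).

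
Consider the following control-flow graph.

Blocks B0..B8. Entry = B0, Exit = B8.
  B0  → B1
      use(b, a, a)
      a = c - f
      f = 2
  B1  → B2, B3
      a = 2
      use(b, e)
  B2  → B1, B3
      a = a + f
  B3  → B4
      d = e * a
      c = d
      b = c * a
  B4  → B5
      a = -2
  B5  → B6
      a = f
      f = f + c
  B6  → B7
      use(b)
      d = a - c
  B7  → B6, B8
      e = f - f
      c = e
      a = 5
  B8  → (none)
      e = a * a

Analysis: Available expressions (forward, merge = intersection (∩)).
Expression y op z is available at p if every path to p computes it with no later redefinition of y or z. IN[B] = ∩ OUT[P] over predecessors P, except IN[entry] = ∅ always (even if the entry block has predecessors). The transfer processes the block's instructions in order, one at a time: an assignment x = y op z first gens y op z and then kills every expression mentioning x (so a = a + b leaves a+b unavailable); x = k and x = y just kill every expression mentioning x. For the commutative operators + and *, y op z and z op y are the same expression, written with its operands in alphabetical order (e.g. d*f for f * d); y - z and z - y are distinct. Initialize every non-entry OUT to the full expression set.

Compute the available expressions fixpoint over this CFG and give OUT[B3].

Answer: {a*c, a*e}

Trace:
Converged values:
  B0:   IN={}   OUT={}
  B1:   IN={}   OUT={}
  B2:   IN={}   OUT={}
  B3:   IN={}   OUT={a*c, a*e}
  B4:   IN={a*c, a*e}   OUT={}
  B5:   IN={}   OUT={}
  B6:   IN={}   OUT={a-c}
  B7:   IN={a-c}   OUT={f-f}
  B8:   IN={f-f}   OUT={a*a, f-f}

Merge at B3: IN[B3] = OUT[B1] ∩ OUT[B2] = {}
Applying B3's transfer function to that IN value gives OUT[B3] (row B3 above).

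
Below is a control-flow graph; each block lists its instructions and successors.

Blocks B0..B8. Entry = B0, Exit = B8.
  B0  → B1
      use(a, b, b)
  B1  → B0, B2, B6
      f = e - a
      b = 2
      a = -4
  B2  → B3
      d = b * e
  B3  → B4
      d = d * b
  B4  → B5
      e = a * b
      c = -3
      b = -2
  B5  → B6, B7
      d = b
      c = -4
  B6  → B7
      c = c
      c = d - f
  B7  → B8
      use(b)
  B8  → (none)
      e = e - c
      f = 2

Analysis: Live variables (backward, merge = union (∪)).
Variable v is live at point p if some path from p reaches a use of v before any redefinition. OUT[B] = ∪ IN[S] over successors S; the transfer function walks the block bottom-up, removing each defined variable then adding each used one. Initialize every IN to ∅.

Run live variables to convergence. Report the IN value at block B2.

Per-block solution:
  B0:  IN={a, b, c, d, e}  OUT={a, c, d, e}
  B1:  IN={a, c, d, e}  OUT={a, b, c, d, e, f}
  B2:  IN={a, b, e, f}  OUT={a, b, d, f}
  B3:  IN={a, b, d, f}  OUT={a, b, f}
  B4:  IN={a, b, f}  OUT={b, e, f}
  B5:  IN={b, e, f}  OUT={b, c, d, e, f}
  B6:  IN={b, c, d, e, f}  OUT={b, c, e}
  B7:  IN={b, c, e}  OUT={c, e}
  B8:  IN={c, e}  OUT={}

Merge at B2: OUT[B2] = IN[B3] = {a, b, d, f}
Applying B2's transfer function to that OUT value gives IN[B2] (row B2 above).

Answer: {a, b, e, f}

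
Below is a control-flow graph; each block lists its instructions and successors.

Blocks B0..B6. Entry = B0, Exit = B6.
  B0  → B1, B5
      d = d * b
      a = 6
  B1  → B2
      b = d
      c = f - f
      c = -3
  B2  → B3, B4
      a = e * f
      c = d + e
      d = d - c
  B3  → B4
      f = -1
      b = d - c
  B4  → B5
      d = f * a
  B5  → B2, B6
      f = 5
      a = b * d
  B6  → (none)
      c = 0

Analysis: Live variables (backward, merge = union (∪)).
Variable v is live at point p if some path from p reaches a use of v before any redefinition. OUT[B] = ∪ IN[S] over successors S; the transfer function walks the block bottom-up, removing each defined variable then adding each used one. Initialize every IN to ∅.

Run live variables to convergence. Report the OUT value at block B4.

Fixpoint table:
  B0:   IN={b, d, e, f}   OUT={b, d, e, f}
  B1:   IN={d, e, f}   OUT={b, d, e, f}
  B2:   IN={b, d, e, f}   OUT={a, b, c, d, e, f}
  B3:   IN={a, c, d, e}   OUT={a, b, e, f}
  B4:   IN={a, b, e, f}   OUT={b, d, e}
  B5:   IN={b, d, e}   OUT={b, d, e, f}
  B6:   IN={}   OUT={}

Merge at B4: OUT[B4] = IN[B5] = {b, d, e}

Answer: {b, d, e}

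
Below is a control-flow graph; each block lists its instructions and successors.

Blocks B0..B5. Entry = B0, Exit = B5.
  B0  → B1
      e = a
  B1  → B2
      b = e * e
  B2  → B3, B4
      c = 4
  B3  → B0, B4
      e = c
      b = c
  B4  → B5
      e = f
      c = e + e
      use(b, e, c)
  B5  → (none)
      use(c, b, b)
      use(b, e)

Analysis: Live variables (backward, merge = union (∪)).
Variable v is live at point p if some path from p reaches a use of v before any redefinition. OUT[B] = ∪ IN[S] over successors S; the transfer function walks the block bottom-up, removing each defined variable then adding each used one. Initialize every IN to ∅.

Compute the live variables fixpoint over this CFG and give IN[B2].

Answer: {a, b, f}

Working:
Per-block solution:
  B0:  IN={a, f}  OUT={a, e, f}
  B1:  IN={a, e, f}  OUT={a, b, f}
  B2:  IN={a, b, f}  OUT={a, b, c, f}
  B3:  IN={a, c, f}  OUT={a, b, f}
  B4:  IN={b, f}  OUT={b, c, e}
  B5:  IN={b, c, e}  OUT={}

Merge at B2: OUT[B2] = IN[B3] ⊔ IN[B4] = {a, b, c, f}
Applying B2's transfer function to that OUT value gives IN[B2] (row B2 above).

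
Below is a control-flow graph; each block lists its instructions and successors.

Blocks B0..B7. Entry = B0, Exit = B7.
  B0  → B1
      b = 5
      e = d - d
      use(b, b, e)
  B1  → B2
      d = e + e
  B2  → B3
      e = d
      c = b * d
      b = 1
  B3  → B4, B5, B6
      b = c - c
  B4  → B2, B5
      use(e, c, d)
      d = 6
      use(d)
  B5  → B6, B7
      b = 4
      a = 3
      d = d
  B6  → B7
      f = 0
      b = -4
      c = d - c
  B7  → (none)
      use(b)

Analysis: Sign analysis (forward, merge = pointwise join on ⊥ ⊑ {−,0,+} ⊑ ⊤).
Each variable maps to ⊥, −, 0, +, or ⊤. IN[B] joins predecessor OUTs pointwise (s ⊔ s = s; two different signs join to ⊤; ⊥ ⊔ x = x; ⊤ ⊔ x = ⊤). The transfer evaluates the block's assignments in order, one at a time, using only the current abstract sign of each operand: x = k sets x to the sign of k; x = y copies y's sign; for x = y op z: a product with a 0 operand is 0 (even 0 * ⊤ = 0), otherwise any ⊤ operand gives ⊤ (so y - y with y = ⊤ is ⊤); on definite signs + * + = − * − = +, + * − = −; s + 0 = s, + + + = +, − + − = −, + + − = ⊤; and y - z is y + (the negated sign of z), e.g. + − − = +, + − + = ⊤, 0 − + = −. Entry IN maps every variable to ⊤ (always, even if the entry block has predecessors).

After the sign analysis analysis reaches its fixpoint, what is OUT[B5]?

Answer: {a: +, b: +, c: ⊤, d: ⊤, e: ⊤, f: ⊤}

Working:
Converged values:
  B0:   IN=(all ⊤)   OUT={b:+; rest ⊤}
  B1:   IN={b:+; rest ⊤}   OUT={b:+; rest ⊤}
  B2:   IN=(all ⊤)   OUT={b:+; rest ⊤}
  B3:   IN={b:+; rest ⊤}   OUT=(all ⊤)
  B4:   IN=(all ⊤)   OUT={d:+; rest ⊤}
  B5:   IN=(all ⊤)   OUT={a:+, b:+; rest ⊤}
  B6:   IN=(all ⊤)   OUT={b:-, f:0; rest ⊤}
  B7:   IN=(all ⊤)   OUT=(all ⊤)

Merge at B5: IN[B5] = OUT[B3] ⊔ OUT[B4] = {a: ⊤, b: ⊤, c: ⊤, d: ⊤, e: ⊤, f: ⊤}
Applying B5's transfer function to that IN value gives OUT[B5] (row B5 above).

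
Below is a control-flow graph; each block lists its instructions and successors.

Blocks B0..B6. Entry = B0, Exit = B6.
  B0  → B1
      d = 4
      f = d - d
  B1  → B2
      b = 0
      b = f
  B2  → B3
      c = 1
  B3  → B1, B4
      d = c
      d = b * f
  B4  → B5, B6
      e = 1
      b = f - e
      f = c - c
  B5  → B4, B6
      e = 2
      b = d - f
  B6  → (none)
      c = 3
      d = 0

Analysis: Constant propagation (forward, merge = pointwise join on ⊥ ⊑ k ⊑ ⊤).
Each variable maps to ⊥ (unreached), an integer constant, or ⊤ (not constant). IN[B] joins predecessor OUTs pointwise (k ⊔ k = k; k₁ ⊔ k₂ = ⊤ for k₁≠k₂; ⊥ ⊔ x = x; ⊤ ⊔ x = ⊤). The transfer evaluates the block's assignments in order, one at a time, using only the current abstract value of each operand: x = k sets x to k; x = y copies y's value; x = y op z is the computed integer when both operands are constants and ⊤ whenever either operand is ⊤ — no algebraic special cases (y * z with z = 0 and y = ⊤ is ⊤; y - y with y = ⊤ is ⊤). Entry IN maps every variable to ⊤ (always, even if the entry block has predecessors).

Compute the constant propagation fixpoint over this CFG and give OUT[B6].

Per-block solution:
  B0: | IN=(all ⊤) | OUT={d:4, f:0; rest ⊤}
  B1: | IN={f:0; rest ⊤} | OUT={b:0, f:0; rest ⊤}
  B2: | IN={b:0, f:0; rest ⊤} | OUT={b:0, c:1, f:0; rest ⊤}
  B3: | IN={b:0, c:1, f:0; rest ⊤} | OUT={b:0, c:1, d:0, f:0; rest ⊤}
  B4: | IN={b:0, c:1, d:0, f:0; rest ⊤} | OUT={b:-1, c:1, d:0, e:1, f:0; rest ⊤}
  B5: | IN={b:-1, c:1, d:0, e:1, f:0; rest ⊤} | OUT={b:0, c:1, d:0, e:2, f:0; rest ⊤}
  B6: | IN={c:1, d:0, f:0; rest ⊤} | OUT={c:3, d:0, f:0; rest ⊤}

Merge at B6: IN[B6] = OUT[B4] ⊔ OUT[B5] = {a: ⊤, b: ⊤, c: 1, d: 0, e: ⊤, f: 0}
Applying B6's transfer function to that IN value gives OUT[B6] (row B6 above).

Answer: {a: ⊤, b: ⊤, c: 3, d: 0, e: ⊤, f: 0}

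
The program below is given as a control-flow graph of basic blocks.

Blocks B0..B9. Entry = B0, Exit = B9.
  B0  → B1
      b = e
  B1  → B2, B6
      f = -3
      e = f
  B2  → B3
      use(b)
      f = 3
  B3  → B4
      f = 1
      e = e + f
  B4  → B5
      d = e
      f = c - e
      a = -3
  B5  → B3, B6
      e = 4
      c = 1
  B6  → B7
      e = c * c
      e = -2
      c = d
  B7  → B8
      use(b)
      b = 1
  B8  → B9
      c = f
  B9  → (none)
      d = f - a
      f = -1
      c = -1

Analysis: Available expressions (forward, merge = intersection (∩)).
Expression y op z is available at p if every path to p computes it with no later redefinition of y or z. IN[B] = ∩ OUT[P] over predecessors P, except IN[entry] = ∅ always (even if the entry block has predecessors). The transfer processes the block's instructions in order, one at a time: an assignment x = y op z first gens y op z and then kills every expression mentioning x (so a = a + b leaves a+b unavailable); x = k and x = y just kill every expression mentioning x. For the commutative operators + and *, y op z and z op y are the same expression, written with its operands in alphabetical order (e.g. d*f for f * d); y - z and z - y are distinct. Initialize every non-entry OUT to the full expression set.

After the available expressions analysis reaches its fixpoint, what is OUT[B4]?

Answer: {c-e}

Derivation:
Per-block solution:
  B0:   IN={}   OUT={}
  B1:   IN={}   OUT={}
  B2:   IN={}   OUT={}
  B3:   IN={}   OUT={}
  B4:   IN={}   OUT={c-e}
  B5:   IN={c-e}   OUT={}
  B6:   IN={}   OUT={}
  B7:   IN={}   OUT={}
  B8:   IN={}   OUT={}
  B9:   IN={}   OUT={}

Merge at B4: IN[B4] = OUT[B3] = {}
Applying B4's transfer function to that IN value gives OUT[B4] (row B4 above).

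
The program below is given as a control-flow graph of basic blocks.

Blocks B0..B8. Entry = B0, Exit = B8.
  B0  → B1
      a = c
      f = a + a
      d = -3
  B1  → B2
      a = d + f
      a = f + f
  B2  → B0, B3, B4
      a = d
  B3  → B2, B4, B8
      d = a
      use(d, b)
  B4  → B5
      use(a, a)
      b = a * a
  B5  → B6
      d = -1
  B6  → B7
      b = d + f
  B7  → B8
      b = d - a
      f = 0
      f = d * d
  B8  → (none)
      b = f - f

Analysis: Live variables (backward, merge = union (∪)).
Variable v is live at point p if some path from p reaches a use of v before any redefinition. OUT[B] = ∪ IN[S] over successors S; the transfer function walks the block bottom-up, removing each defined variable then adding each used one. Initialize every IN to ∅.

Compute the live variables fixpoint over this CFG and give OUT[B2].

Answer: {a, b, c, f}

Trace:
Fixpoint table:
  B0:  IN={b, c}  OUT={b, c, d, f}
  B1:  IN={b, c, d, f}  OUT={b, c, d, f}
  B2:  IN={b, c, d, f}  OUT={a, b, c, f}
  B3:  IN={a, b, c, f}  OUT={a, b, c, d, f}
  B4:  IN={a, f}  OUT={a, f}
  B5:  IN={a, f}  OUT={a, d, f}
  B6:  IN={a, d, f}  OUT={a, d}
  B7:  IN={a, d}  OUT={f}
  B8:  IN={f}  OUT={}

Merge at B2: OUT[B2] = IN[B0] ⊔ IN[B3] ⊔ IN[B4] = {a, b, c, f}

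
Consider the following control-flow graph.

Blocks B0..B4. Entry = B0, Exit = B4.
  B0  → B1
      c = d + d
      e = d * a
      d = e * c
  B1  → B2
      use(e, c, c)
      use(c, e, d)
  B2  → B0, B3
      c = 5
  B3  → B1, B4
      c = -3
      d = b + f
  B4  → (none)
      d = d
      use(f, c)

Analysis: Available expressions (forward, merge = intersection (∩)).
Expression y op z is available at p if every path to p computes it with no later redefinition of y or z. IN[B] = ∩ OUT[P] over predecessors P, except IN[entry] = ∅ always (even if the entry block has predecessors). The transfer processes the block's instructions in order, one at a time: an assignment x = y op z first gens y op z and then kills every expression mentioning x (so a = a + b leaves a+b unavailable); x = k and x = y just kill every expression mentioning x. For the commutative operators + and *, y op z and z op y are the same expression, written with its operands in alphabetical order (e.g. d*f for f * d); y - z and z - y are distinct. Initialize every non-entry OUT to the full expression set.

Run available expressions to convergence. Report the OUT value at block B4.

Per-block solution:
  B0:  IN={}  OUT={c*e}
  B1:  IN={}  OUT={}
  B2:  IN={}  OUT={}
  B3:  IN={}  OUT={b+f}
  B4:  IN={b+f}  OUT={b+f}

Merge at B4: IN[B4] = OUT[B3] = {b+f}
Applying B4's transfer function to that IN value gives OUT[B4] (row B4 above).

Answer: {b+f}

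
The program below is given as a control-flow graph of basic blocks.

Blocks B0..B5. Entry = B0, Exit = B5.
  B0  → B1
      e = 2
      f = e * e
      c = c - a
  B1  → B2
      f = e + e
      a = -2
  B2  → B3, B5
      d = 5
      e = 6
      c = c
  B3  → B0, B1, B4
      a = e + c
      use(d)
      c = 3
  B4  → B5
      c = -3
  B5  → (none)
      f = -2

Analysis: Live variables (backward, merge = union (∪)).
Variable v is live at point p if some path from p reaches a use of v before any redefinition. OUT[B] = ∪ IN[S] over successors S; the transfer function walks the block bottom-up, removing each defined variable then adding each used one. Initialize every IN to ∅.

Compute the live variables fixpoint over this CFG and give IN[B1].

Per-block solution:
  B0:  IN={a, c}  OUT={c, e}
  B1:  IN={c, e}  OUT={c}
  B2:  IN={c}  OUT={c, d, e}
  B3:  IN={c, d, e}  OUT={a, c, e}
  B4:  IN={}  OUT={}
  B5:  IN={}  OUT={}

Merge at B1: OUT[B1] = IN[B2] = {c}
Applying B1's transfer function to that OUT value gives IN[B1] (row B1 above).

Answer: {c, e}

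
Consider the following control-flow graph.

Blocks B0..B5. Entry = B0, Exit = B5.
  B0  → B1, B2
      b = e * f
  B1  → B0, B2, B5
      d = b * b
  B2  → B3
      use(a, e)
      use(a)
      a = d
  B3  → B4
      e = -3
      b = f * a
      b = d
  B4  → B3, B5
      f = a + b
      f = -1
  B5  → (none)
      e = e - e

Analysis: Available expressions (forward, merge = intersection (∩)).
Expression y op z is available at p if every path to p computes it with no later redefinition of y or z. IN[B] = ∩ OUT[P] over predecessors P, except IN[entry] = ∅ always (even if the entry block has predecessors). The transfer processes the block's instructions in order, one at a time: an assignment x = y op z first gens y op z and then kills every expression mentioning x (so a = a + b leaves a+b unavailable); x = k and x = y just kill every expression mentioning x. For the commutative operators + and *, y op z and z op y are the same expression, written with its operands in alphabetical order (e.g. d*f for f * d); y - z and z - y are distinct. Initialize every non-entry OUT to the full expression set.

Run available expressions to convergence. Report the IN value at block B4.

Fixpoint table:
  B0: | IN={} | OUT={e*f}
  B1: | IN={e*f} | OUT={b*b, e*f}
  B2: | IN={e*f} | OUT={e*f}
  B3: | IN={} | OUT={a*f}
  B4: | IN={a*f} | OUT={a+b}
  B5: | IN={} | OUT={}

Merge at B4: IN[B4] = OUT[B3] = {a*f}

Answer: {a*f}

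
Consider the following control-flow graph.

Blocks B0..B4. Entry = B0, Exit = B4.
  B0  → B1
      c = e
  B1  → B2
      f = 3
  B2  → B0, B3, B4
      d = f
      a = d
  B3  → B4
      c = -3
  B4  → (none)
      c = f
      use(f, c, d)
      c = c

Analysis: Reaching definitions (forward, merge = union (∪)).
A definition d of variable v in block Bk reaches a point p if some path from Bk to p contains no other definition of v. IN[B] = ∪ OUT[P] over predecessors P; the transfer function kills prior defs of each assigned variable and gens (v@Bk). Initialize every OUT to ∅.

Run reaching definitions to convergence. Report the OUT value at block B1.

Answer: {a@B2, c@B0, d@B2, f@B1}

Trace:
Fixpoint table:
  B0: | IN={a@B2, c@B0, d@B2, f@B1} | OUT={a@B2, c@B0, d@B2, f@B1}
  B1: | IN={a@B2, c@B0, d@B2, f@B1} | OUT={a@B2, c@B0, d@B2, f@B1}
  B2: | IN={a@B2, c@B0, d@B2, f@B1} | OUT={a@B2, c@B0, d@B2, f@B1}
  B3: | IN={a@B2, c@B0, d@B2, f@B1} | OUT={a@B2, c@B3, d@B2, f@B1}
  B4: | IN={a@B2, c@B0, c@B3, d@B2, f@B1} | OUT={a@B2, c@B4, d@B2, f@B1}

Merge at B1: IN[B1] = OUT[B0] = {a@B2, c@B0, d@B2, f@B1}
Applying B1's transfer function to that IN value gives OUT[B1] (row B1 above).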